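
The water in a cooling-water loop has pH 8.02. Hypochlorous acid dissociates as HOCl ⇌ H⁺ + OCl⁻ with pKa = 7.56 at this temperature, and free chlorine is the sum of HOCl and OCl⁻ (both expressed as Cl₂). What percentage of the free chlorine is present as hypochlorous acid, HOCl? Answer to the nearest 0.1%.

25.7%

[OCl⁻]/[HOCl] = 10^(pH − pKa) = 10^(8.02 − 7.56) = 10^0.46 = 2.884.
Fraction as HOCl = 1 / (1 + 2.884) = 0.2575.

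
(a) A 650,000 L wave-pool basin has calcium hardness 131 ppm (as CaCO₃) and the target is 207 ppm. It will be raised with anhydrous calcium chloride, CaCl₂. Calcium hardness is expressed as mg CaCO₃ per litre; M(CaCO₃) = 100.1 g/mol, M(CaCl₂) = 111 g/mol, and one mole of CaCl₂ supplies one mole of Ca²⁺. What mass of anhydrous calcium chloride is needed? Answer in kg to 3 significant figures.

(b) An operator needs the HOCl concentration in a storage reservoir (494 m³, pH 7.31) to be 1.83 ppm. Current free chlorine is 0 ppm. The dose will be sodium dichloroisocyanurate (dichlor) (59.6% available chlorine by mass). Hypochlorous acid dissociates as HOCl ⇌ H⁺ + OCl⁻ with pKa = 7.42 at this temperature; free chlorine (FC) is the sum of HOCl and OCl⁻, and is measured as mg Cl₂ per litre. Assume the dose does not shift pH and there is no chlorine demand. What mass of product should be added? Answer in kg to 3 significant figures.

(a) Hardness to add: (207 − 131) = 76 mg/L as CaCO₃ × 650,000 L = 49,400 g as CaCO₃.
(a) Moles of Ca²⁺ (1 mol Ca²⁺ ≡ 1 mol CaCO₃): 49,400 / 100.1 g/mol = 493.5 mol.
(a) Mass of CaCl₂: 493.5 × 111 = 54,780 g.

(b) Volume: 494 m³ = 494,000 L.
(b) [OCl⁻]/[HOCl] = 10^(pH − pKa) = 10^(7.31 − 7.42) = 0.7762; fraction as HOCl = 1/(1 + 0.7762) = 0.563.
(b) Free chlorine required for 1.83 ppm HOCl: 1.83 / 0.563 = 3.251 ppm.
(b) FC to add: 3.251 − 0 = 3.251 mg/L as Cl₂.
(b) Cl₂ equivalent: 3.251 mg/L × 494,000 L = 1606 g.
(b) Product at 59.6% available Cl: 1606 / 0.596 = 2694 g.

(a) 54.8 kg; (b) 2.69 kg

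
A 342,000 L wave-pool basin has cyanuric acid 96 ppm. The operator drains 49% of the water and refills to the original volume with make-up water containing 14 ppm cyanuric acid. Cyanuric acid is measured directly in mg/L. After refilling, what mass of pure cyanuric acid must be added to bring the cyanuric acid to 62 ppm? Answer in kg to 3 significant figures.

After draining 49% and refilling: 96 × 0.51 + 14 × 0.49 = 55.82 ppm.
Deficit to target: 62 − 55.82 = 6.18 mg/L.
Mass: 6.18 mg/L × 342,000 L = 2114 g cyanuric acid.

2.11 kg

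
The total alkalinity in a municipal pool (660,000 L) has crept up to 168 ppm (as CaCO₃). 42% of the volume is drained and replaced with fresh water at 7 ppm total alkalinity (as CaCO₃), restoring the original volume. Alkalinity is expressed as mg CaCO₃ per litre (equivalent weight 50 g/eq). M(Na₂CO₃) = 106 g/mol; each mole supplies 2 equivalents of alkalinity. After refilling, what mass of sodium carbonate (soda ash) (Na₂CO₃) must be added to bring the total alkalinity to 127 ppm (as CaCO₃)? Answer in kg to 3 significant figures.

After draining 42% and refilling: 168 × 0.58 + 7 × 0.42 = 100.38 ppm.
Deficit to target: 127 − 100.38 = 26.62 mg/L.
As CaCO₃: 26.62 mg/L × 660,000 L = 17,570 g; ÷ 50 g/eq ÷ 2 = 175.7 mol Na₂CO₃.
Mass: 175.7 × 106 = 18,620 g.

18.6 kg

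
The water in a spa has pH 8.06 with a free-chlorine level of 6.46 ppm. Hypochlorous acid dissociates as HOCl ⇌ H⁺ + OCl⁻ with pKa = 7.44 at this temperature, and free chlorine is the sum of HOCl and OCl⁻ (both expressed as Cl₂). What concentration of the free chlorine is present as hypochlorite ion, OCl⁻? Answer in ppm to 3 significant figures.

5.21 ppm

[OCl⁻]/[HOCl] = 10^(pH − pKa) = 10^(8.06 − 7.44) = 10^0.62 = 4.169.
Fraction as HOCl = 1 / (1 + 4.169) = 0.1935.
OCl⁻ = (1 − 0.1935) × 6.46 ppm = 5.21 ppm.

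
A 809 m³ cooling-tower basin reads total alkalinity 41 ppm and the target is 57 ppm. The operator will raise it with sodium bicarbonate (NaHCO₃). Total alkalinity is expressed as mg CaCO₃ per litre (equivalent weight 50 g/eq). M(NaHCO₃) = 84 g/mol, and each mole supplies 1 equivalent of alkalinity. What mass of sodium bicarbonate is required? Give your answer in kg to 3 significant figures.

21.7 kg

Volume: 809 m³ = 809,000 L.
Alkalinity to add: (57 − 41) = 16 mg/L as CaCO₃ × 809,000 L = 12,940 g as CaCO₃.
Equivalents: 12,940 g ÷ 50 g/eq = 258.9 eq.
NaHCO₃ supplies 1 eq per mole → 258.9 mol.
Mass: 258.9 mol × 84 g/mol = 21,750 g.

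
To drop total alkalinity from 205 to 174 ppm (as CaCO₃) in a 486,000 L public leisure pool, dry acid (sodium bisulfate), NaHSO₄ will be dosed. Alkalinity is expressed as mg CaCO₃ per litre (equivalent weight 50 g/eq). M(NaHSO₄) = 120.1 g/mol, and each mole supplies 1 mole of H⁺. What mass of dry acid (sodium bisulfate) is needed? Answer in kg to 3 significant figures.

Alkalinity to neutralize: (205 − 174) = 31 mg/L as CaCO₃ × 486,000 L = 15,070 g as CaCO₃.
Equivalents of H⁺ required: 15,070 ÷ 50 g/eq = 301.3 eq = 301.3 mol NaHSO₄.
Mass of NaHSO₄: 301.3 × 120.1 = 36,190 g.

36.2 kg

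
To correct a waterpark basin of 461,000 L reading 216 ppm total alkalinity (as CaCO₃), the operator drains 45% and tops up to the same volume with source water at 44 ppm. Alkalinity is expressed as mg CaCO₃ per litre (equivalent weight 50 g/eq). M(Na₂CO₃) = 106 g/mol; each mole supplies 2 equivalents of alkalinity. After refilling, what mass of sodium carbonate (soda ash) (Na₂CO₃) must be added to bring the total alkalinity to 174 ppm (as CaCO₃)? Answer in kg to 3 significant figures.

17.3 kg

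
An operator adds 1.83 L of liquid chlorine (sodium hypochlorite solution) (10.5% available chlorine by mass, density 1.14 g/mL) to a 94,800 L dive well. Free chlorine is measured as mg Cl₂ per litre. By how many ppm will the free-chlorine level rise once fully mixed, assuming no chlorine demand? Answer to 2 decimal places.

Mass of solution: 1.83 L × 1000 mL/L × 1.14 g/mL = 2086 g.
Available chlorine delivered: 2086 g × 0.105 = 219.1 g as Cl₂.
Concentration rise: 219.1 g / 94,800 L = 2.311 mg/L = 2.31 ppm.

2.31 ppm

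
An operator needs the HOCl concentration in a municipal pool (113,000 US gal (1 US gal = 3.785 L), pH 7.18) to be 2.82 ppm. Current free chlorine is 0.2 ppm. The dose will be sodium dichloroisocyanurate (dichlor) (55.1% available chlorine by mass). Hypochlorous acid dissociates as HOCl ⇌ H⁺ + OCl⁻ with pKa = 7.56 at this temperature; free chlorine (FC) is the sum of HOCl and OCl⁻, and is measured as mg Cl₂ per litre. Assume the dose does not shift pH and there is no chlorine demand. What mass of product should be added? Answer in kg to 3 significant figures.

Volume: 113,000 US gal × 3.785 L/gal = 427,705 L.
[OCl⁻]/[HOCl] = 10^(pH − pKa) = 10^(7.18 − 7.56) = 0.4169; fraction as HOCl = 1/(1 + 0.4169) = 0.7058.
Free chlorine required for 2.82 ppm HOCl: 2.82 / 0.7058 = 3.996 ppm.
FC to add: 3.996 − 0.2 = 3.796 mg/L as Cl₂.
Cl₂ equivalent: 3.796 mg/L × 427,705 L = 1623 g.
Product at 55.1% available Cl: 1623 / 0.551 = 2946 g.

2.95 kg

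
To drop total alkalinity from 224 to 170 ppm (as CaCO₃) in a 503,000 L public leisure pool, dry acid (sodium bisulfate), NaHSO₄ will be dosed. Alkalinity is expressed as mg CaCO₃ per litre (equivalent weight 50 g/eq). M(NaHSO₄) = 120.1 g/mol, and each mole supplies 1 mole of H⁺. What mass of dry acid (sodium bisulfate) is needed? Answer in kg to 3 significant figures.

65.2 kg

Alkalinity to neutralize: (224 − 170) = 54 mg/L as CaCO₃ × 503,000 L = 27,160 g as CaCO₃.
Equivalents of H⁺ required: 27,160 ÷ 50 g/eq = 543.2 eq = 543.2 mol NaHSO₄.
Mass of NaHSO₄: 543.2 × 120.1 = 65,240 g.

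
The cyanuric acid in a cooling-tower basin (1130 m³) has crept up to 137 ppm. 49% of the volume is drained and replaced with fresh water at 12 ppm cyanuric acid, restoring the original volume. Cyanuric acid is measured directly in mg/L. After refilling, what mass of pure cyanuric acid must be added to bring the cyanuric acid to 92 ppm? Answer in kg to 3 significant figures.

18.4 kg

Volume: 1130 m³ = 1,130,000 L.
After draining 49% and refilling: 137 × 0.51 + 12 × 0.49 = 75.75 ppm.
Deficit to target: 92 − 75.75 = 16.25 mg/L.
Mass: 16.25 mg/L × 1,130,000 L = 18,360 g cyanuric acid.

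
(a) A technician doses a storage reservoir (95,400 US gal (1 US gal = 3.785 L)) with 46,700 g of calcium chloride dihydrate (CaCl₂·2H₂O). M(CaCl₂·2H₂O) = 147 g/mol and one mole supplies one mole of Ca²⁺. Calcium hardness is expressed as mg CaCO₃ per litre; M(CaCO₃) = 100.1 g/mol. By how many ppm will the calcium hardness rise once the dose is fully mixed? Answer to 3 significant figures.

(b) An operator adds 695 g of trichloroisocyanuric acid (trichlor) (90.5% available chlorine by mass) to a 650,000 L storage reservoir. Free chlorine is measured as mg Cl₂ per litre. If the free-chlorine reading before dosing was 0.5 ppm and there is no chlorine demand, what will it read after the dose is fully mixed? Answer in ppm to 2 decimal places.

(a) 88.1 ppm; (b) 1.47 ppm

(a) Volume: 95,400 US gal × 3.785 L/gal = 361,089 L.
(a) Moles of Ca²⁺: 46,700 g ÷ 147 g/mol = 317.7 mol.
(a) As CaCO₃: 317.7 mol × 100.1 g/mol = 31,800 g.
(a) Rise: 31,800 g / 361,089 L × 1000 = 88.07 mg/L.

(b) Available chlorine delivered: 695 g × 0.905 = 629 g as Cl₂.
(b) Concentration rise: 629 g / 650,000 L = 0.9677 mg/L = 0.97 ppm.
(b) Final FC: 0.5 + 0.97 = 1.47 ppm.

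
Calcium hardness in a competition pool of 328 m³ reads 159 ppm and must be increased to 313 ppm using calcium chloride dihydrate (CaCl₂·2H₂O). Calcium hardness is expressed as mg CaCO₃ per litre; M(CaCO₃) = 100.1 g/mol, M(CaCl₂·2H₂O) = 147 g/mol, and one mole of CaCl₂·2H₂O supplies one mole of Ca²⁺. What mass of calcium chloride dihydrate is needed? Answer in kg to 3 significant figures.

Volume: 328 m³ = 328,000 L.
Hardness to add: (313 − 159) = 154 mg/L as CaCO₃ × 328,000 L = 50,510 g as CaCO₃.
Moles of Ca²⁺ (1 mol Ca²⁺ ≡ 1 mol CaCO₃): 50,510 / 100.1 g/mol = 504.6 mol.
Mass of CaCl₂·2H₂O: 504.6 × 147 = 74,180 g.

74.2 kg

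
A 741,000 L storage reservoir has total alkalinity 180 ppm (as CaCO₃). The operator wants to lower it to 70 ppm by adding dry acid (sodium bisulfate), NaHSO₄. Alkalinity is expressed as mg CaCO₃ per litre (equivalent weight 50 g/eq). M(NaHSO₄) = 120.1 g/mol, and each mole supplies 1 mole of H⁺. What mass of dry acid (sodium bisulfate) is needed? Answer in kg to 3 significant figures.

196 kg

Alkalinity to neutralize: (180 − 70) = 110 mg/L as CaCO₃ × 741,000 L = 81,510 g as CaCO₃.
Equivalents of H⁺ required: 81,510 ÷ 50 g/eq = 1630 eq = 1630 mol NaHSO₄.
Mass of NaHSO₄: 1630 × 120.1 = 195,800 g.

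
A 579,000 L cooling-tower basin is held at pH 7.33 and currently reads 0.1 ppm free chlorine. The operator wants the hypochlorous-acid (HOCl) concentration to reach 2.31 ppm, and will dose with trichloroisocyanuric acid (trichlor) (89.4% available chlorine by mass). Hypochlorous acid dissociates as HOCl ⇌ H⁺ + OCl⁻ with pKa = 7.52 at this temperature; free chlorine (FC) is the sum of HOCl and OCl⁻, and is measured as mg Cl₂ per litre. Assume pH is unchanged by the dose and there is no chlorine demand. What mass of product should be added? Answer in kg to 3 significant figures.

2.40 kg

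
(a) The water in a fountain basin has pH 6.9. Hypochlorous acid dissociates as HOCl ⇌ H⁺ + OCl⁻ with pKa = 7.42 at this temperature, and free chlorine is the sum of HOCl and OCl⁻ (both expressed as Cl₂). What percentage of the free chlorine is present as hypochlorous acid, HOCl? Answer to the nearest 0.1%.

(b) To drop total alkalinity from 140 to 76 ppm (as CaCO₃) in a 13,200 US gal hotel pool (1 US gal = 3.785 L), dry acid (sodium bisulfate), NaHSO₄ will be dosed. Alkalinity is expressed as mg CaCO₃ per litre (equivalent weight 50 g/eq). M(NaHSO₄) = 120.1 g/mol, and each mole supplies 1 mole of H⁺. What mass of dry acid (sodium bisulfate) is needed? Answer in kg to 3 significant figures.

(a) [OCl⁻]/[HOCl] = 10^(pH − pKa) = 10^(6.9 − 7.42) = 10^-0.52 = 0.302.
(a) Fraction as HOCl = 1 / (1 + 0.302) = 0.7681.

(b) Volume: 13,200 US gal × 3.785 L/gal = 49,962 L.
(b) Alkalinity to neutralize: (140 − 76) = 64 mg/L as CaCO₃ × 49,962 L = 3198 g as CaCO₃.
(b) Equivalents of H⁺ required: 3198 ÷ 50 g/eq = 63.95 eq = 63.95 mol NaHSO₄.
(b) Mass of NaHSO₄: 63.95 × 120.1 = 7681 g.

(a) 76.8%; (b) 7.68 kg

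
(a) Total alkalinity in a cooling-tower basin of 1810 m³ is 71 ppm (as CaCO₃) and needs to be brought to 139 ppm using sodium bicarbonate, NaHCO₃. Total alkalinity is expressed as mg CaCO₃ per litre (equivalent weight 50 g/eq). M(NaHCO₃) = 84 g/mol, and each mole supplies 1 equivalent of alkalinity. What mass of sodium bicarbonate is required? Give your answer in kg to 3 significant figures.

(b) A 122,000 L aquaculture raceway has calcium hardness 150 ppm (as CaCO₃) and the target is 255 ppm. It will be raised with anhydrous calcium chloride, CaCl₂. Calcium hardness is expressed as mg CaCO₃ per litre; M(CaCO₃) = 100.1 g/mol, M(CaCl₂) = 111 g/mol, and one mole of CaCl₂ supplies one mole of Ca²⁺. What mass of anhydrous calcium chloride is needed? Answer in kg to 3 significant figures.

(a) 207 kg; (b) 14.2 kg

(a) Volume: 1810 m³ = 1,810,000 L.
(a) Alkalinity to add: (139 − 71) = 68 mg/L as CaCO₃ × 1,810,000 L = 123,100 g as CaCO₃.
(a) Equivalents: 123,100 g ÷ 50 g/eq = 2462 eq.
(a) NaHCO₃ supplies 1 eq per mole → 2462 mol.
(a) Mass: 2462 mol × 84 g/mol = 206,800 g.

(b) Hardness to add: (255 − 150) = 105 mg/L as CaCO₃ × 122,000 L = 12,810 g as CaCO₃.
(b) Moles of Ca²⁺ (1 mol Ca²⁺ ≡ 1 mol CaCO₃): 12,810 / 100.1 g/mol = 128 mol.
(b) Mass of CaCl₂: 128 × 111 = 14,200 g.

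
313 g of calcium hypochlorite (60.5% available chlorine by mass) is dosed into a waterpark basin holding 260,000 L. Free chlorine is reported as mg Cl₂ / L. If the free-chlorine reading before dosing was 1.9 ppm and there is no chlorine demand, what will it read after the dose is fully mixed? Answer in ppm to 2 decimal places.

2.63 ppm

Available chlorine delivered: 313 g × 0.605 = 189.4 g as Cl₂.
Concentration rise: 189.4 g / 260,000 L = 0.7283 mg/L = 0.73 ppm.
Final FC: 1.9 + 0.73 = 2.63 ppm.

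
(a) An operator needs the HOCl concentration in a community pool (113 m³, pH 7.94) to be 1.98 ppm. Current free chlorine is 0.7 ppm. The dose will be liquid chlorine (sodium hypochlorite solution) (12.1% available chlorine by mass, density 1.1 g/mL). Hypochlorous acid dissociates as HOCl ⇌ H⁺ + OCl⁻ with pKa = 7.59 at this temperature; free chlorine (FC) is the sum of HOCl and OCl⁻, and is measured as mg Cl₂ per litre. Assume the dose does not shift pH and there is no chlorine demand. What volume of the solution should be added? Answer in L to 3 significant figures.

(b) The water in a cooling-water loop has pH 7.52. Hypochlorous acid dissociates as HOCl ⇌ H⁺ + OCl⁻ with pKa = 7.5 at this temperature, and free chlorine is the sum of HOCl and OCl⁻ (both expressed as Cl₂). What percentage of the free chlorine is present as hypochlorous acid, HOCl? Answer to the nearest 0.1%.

(a) 4.85 L; (b) 48.8%

(a) Volume: 113 m³ = 113,000 L.
(a) [OCl⁻]/[HOCl] = 10^(pH − pKa) = 10^(7.94 − 7.59) = 2.239; fraction as HOCl = 1/(1 + 2.239) = 0.3088.
(a) Free chlorine required for 1.98 ppm HOCl: 1.98 / 0.3088 = 6.413 ppm.
(a) FC to add: 6.413 − 0.7 = 5.713 mg/L as Cl₂.
(a) Cl₂ equivalent: 5.713 mg/L × 113,000 L = 645.5 g.
(a) Product at 12.1% available Cl: 645.5 / 0.121 = 5335 g.
(a) Volume: 5335 g ÷ 1.1 g/mL = 4850 mL.

(b) [OCl⁻]/[HOCl] = 10^(pH − pKa) = 10^(7.52 − 7.5) = 10^0.02 = 1.047.
(b) Fraction as HOCl = 1 / (1 + 1.047) = 0.4885.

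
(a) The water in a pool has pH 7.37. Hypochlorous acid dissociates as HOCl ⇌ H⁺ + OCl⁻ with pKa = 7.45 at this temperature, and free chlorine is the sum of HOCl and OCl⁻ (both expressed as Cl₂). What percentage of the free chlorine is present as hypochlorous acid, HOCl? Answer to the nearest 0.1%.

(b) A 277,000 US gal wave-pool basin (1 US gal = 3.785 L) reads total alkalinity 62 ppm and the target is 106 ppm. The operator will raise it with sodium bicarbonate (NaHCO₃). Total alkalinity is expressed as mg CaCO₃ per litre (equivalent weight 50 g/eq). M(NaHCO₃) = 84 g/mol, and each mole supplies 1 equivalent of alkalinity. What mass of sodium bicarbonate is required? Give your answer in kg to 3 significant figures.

(a) 54.6%; (b) 77.5 kg

(a) [OCl⁻]/[HOCl] = 10^(pH − pKa) = 10^(7.37 − 7.45) = 10^-0.08 = 0.8318.
(a) Fraction as HOCl = 1 / (1 + 0.8318) = 0.5459.

(b) Volume: 277,000 US gal × 3.785 L/gal = 1,048,445 L.
(b) Alkalinity to add: (106 − 62) = 44 mg/L as CaCO₃ × 1,048,445 L = 46,130 g as CaCO₃.
(b) Equivalents: 46,130 g ÷ 50 g/eq = 922.6 eq.
(b) NaHCO₃ supplies 1 eq per mole → 922.6 mol.
(b) Mass: 922.6 mol × 84 g/mol = 77,500 g.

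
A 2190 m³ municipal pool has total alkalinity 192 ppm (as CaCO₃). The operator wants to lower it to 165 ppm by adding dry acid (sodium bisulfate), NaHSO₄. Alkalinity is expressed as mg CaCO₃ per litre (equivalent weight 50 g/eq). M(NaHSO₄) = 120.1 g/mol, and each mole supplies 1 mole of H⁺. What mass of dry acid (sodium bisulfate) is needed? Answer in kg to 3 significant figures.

142 kg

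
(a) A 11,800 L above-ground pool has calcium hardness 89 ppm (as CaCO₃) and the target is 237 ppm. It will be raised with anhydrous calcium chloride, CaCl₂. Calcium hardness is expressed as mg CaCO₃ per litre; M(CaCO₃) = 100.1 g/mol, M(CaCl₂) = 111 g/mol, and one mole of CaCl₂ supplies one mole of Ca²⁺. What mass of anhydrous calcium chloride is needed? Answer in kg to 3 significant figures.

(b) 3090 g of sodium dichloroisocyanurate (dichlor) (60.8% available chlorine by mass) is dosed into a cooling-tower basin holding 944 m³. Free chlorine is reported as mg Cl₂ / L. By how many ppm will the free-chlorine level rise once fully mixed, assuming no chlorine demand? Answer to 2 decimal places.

(a) Hardness to add: (237 − 89) = 148 mg/L as CaCO₃ × 11,800 L = 1746 g as CaCO₃.
(a) Moles of Ca²⁺ (1 mol Ca²⁺ ≡ 1 mol CaCO₃): 1746 / 100.1 g/mol = 17.45 mol.
(a) Mass of CaCl₂: 17.45 × 111 = 1937 g.

(b) Volume: 944 m³ = 944,000 L.
(b) Available chlorine delivered: 3090 g × 0.608 = 1879 g as Cl₂.
(b) Concentration rise: 1879 g / 944,000 L = 1.99 mg/L = 1.99 ppm.

(a) 1.94 kg; (b) 1.99 ppm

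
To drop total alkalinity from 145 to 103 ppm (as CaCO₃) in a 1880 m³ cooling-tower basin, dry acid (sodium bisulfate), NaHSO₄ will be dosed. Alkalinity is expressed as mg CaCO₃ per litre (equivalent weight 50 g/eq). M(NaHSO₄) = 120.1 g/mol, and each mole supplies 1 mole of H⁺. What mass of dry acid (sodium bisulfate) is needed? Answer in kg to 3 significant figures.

190 kg

Volume: 1880 m³ = 1,880,000 L.
Alkalinity to neutralize: (145 − 103) = 42 mg/L as CaCO₃ × 1,880,000 L = 78,960 g as CaCO₃.
Equivalents of H⁺ required: 78,960 ÷ 50 g/eq = 1579 eq = 1579 mol NaHSO₄.
Mass of NaHSO₄: 1579 × 120.1 = 189,700 g.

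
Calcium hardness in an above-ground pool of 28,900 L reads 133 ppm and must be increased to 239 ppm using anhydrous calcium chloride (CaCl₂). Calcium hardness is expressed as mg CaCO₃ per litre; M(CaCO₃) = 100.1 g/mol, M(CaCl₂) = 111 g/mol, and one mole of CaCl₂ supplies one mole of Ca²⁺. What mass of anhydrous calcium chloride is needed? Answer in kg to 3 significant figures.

3.40 kg

Hardness to add: (239 − 133) = 106 mg/L as CaCO₃ × 28,900 L = 3063 g as CaCO₃.
Moles of Ca²⁺ (1 mol Ca²⁺ ≡ 1 mol CaCO₃): 3063 / 100.1 g/mol = 30.6 mol.
Mass of CaCl₂: 30.6 × 111 = 3397 g.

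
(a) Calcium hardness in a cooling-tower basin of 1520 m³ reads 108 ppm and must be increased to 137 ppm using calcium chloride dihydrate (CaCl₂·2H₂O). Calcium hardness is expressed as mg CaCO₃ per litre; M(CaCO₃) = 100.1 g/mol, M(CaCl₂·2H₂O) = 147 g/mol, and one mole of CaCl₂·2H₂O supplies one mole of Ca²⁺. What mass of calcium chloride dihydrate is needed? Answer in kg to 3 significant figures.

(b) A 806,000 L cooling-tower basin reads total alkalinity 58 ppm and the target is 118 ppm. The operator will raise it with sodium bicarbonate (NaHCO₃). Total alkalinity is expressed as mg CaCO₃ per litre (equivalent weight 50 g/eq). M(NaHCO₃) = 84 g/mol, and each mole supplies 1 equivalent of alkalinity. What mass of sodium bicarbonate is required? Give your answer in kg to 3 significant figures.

(a) 64.7 kg; (b) 81.2 kg

(a) Volume: 1520 m³ = 1,520,000 L.
(a) Hardness to add: (137 − 108) = 29 mg/L as CaCO₃ × 1,520,000 L = 44,080 g as CaCO₃.
(a) Moles of Ca²⁺ (1 mol Ca²⁺ ≡ 1 mol CaCO₃): 44,080 / 100.1 g/mol = 440.4 mol.
(a) Mass of CaCl₂·2H₂O: 440.4 × 147 = 64,730 g.

(b) Alkalinity to add: (118 − 58) = 60 mg/L as CaCO₃ × 806,000 L = 48,360 g as CaCO₃.
(b) Equivalents: 48,360 g ÷ 50 g/eq = 967.2 eq.
(b) NaHCO₃ supplies 1 eq per mole → 967.2 mol.
(b) Mass: 967.2 mol × 84 g/mol = 81,240 g.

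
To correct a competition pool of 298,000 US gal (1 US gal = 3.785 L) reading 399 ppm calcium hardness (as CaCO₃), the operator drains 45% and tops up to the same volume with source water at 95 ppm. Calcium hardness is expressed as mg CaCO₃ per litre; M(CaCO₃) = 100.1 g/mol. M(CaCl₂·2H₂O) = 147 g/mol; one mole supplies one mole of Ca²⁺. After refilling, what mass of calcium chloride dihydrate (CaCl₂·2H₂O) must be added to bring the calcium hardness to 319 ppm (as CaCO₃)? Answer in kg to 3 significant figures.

94.1 kg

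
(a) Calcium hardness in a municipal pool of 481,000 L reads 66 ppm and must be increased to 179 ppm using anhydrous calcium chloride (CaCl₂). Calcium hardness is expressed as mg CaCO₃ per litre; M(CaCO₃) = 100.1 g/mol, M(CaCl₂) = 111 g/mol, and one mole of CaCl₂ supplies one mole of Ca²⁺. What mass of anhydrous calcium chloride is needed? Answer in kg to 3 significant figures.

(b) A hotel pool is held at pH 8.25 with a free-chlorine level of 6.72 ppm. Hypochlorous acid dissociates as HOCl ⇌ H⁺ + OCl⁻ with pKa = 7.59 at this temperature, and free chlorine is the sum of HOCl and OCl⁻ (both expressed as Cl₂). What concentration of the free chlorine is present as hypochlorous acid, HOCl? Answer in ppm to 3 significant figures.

(a) Hardness to add: (179 − 66) = 113 mg/L as CaCO₃ × 481,000 L = 54,350 g as CaCO₃.
(a) Moles of Ca²⁺ (1 mol Ca²⁺ ≡ 1 mol CaCO₃): 54,350 / 100.1 g/mol = 543 mol.
(a) Mass of CaCl₂: 543 × 111 = 60,270 g.

(b) [OCl⁻]/[HOCl] = 10^(pH − pKa) = 10^(8.25 − 7.59) = 10^0.66 = 4.571.
(b) Fraction as HOCl = 1 / (1 + 4.571) = 0.1795.
(b) HOCl = 0.1795 × 6.72 ppm = 1.206 ppm.

(a) 60.3 kg; (b) 1.21 ppm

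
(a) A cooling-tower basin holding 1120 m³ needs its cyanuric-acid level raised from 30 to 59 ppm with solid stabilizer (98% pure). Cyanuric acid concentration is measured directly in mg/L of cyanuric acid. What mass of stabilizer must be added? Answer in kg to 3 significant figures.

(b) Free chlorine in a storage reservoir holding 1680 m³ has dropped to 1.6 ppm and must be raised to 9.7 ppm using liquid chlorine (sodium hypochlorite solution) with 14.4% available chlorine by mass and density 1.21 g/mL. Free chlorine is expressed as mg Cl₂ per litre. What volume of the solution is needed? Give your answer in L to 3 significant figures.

(a) 33.1 kg; (b) 78.1 L

(a) Volume: 1120 m³ = 1,120,000 L.
(a) CYA to add: (59 − 30) = 29 mg/L × 1,120,000 L = 32,480 g cyanuric acid.
(a) At 98% purity: 32,480 / 0.98 = 33,140 g product.

(b) Volume: 1680 m³ = 1,680,000 L.
(b) Chlorine deficit: 9.7 − 1.6 = 8.1 ppm = 8.1 mg/L as Cl₂.
(b) Cl₂ equivalent needed: 8.1 mg/L × 1,680,000 L = 13,610,000 mg = 13,610 g.
(b) Product at 14.4% available chlorine: 13,610 / 0.144 = 94,500 g.
(b) Volume at density 1.21 g/mL: 94,500 g ÷ 1.21 g/mL = 78,100 mL.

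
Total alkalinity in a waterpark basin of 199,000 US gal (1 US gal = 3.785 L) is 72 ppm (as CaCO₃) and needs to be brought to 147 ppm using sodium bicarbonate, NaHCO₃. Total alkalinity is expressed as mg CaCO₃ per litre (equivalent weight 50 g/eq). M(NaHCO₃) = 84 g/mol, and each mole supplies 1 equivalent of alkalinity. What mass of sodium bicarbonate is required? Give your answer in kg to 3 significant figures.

Volume: 199,000 US gal × 3.785 L/gal = 753,215 L.
Alkalinity to add: (147 − 72) = 75 mg/L as CaCO₃ × 753,215 L = 56,490 g as CaCO₃.
Equivalents: 56,490 g ÷ 50 g/eq = 1130 eq.
NaHCO₃ supplies 1 eq per mole → 1130 mol.
Mass: 1130 mol × 84 g/mol = 94,910 g.

94.9 kg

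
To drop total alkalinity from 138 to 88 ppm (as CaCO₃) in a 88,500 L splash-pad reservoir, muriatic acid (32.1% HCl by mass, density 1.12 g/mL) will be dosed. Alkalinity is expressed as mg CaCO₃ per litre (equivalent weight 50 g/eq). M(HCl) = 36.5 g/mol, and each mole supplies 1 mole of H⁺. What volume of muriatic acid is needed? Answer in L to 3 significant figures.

8.98 L

Alkalinity to neutralize: (138 − 88) = 50 mg/L as CaCO₃ × 88,500 L = 4425 g as CaCO₃.
Equivalents of H⁺ required: 4425 ÷ 50 g/eq = 88.5 eq = 88.5 mol HCl.
Mass of HCl: 88.5 × 36.5 = 3230 g.
Mass of 32.1% solution: 3230 / 0.321 = 10,060 g.
Volume: 10,060 g ÷ 1.12 g/mL = 8985 mL.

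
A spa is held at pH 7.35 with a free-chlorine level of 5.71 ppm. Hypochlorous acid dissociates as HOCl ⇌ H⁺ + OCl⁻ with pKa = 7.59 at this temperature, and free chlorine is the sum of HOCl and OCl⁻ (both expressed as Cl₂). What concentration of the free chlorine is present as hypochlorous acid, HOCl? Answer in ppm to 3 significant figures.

[OCl⁻]/[HOCl] = 10^(pH − pKa) = 10^(7.35 − 7.59) = 10^-0.24 = 0.5754.
Fraction as HOCl = 1 / (1 + 0.5754) = 0.6347.
HOCl = 0.6347 × 5.71 ppm = 3.624 ppm.

3.62 ppm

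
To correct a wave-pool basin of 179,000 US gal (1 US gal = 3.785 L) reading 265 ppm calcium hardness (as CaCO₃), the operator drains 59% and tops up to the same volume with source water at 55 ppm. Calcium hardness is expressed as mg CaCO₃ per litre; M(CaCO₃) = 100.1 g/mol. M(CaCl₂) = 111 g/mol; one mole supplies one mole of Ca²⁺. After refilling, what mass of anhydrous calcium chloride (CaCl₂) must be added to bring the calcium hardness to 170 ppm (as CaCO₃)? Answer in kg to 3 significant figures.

Volume: 179,000 US gal × 3.785 L/gal = 677,515 L.
After draining 59% and refilling: 265 × 0.41 + 55 × 0.59 = 141.1 ppm.
Deficit to target: 170 − 141.1 = 28.9 mg/L.
As CaCO₃: 28.9 mg/L × 677,515 L = 19,580 g; ÷ 100.1 = 195.6 mol Ca²⁺.
Mass: 195.6 × 111 = 21,710 g.

21.7 kg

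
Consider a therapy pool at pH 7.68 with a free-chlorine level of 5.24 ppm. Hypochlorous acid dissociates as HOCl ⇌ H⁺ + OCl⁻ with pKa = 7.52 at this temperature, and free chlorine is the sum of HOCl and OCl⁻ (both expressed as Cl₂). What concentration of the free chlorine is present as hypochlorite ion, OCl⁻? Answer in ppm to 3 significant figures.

3.10 ppm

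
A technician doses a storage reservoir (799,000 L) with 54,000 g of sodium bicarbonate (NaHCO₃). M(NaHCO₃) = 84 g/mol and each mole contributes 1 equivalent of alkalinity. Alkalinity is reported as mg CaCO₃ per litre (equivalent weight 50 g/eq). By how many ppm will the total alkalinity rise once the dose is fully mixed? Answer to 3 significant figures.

40.2 ppm

Moles of NaHCO₃: 54,000 g ÷ 84 g/mol = 642.9 mol → 642.9 eq of alkalinity.
As CaCO₃: 642.9 eq × 50 g/eq = 32,140 g.
Rise: 32,140 g / 799,000 L × 1000 = 40.23 mg/L.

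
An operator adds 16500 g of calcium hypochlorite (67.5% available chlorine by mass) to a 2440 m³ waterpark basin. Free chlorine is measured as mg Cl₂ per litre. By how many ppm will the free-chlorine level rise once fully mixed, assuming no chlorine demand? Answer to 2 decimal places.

Volume: 2440 m³ = 2,440,000 L.
Available chlorine delivered: 16,500 g × 0.675 = 11,140 g as Cl₂.
Concentration rise: 11,140 g / 2,440,000 L = 4.565 mg/L = 4.56 ppm.

4.56 ppm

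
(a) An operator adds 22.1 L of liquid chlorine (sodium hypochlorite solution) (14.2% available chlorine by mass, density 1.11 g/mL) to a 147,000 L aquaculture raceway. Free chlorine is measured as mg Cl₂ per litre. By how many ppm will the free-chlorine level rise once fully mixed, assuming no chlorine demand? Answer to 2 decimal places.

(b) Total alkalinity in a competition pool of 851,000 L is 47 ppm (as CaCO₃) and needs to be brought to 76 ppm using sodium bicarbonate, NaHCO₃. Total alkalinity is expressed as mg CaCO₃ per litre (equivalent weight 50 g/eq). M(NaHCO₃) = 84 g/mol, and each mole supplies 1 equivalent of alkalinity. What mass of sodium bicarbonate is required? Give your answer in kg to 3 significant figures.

(a) Mass of solution: 22.1 L × 1000 mL/L × 1.11 g/mL = 24,530 g.
(a) Available chlorine delivered: 24,530 g × 0.142 = 3483 g as Cl₂.
(a) Concentration rise: 3483 g / 147,000 L = 23.7 mg/L = 23.70 ppm.

(b) Alkalinity to add: (76 − 47) = 29 mg/L as CaCO₃ × 851,000 L = 24,680 g as CaCO₃.
(b) Equivalents: 24,680 g ÷ 50 g/eq = 493.6 eq.
(b) NaHCO₃ supplies 1 eq per mole → 493.6 mol.
(b) Mass: 493.6 mol × 84 g/mol = 41,460 g.

(a) 23.70 ppm; (b) 41.5 kg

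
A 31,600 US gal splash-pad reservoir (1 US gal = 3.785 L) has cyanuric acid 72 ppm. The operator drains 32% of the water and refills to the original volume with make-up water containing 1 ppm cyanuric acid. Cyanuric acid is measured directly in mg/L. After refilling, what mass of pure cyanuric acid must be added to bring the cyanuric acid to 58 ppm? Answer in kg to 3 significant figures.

Volume: 31,600 US gal × 3.785 L/gal = 119,606 L.
After draining 32% and refilling: 72 × 0.68 + 1 × 0.32 = 49.28 ppm.
Deficit to target: 58 − 49.28 = 8.72 mg/L.
Mass: 8.72 mg/L × 119,606 L = 1043 g cyanuric acid.

1.04 kg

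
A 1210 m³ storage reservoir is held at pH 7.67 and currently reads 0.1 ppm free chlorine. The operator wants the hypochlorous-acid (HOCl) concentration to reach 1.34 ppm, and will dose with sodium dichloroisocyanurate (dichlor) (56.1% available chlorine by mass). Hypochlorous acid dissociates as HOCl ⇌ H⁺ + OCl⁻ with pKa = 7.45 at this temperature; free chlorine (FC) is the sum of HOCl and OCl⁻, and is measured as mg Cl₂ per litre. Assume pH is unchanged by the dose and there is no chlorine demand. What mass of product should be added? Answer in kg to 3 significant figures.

7.47 kg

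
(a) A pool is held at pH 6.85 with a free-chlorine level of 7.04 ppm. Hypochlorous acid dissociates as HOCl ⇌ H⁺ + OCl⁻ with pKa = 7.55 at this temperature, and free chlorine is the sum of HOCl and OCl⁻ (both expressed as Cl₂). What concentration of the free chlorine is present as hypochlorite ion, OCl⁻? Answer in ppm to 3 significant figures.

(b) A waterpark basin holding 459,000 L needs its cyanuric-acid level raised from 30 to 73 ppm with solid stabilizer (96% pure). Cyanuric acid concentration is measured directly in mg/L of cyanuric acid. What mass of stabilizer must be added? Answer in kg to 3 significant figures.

(a) 1.17 ppm; (b) 20.6 kg

(a) [OCl⁻]/[HOCl] = 10^(pH − pKa) = 10^(6.85 − 7.55) = 10^-0.70 = 0.1995.
(a) Fraction as HOCl = 1 / (1 + 0.1995) = 0.8337.
(a) OCl⁻ = (1 − 0.8337) × 7.04 ppm = 1.171 ppm.

(b) CYA to add: (73 − 30) = 43 mg/L × 459,000 L = 19,740 g cyanuric acid.
(b) At 96% purity: 19,740 / 0.96 = 20,560 g product.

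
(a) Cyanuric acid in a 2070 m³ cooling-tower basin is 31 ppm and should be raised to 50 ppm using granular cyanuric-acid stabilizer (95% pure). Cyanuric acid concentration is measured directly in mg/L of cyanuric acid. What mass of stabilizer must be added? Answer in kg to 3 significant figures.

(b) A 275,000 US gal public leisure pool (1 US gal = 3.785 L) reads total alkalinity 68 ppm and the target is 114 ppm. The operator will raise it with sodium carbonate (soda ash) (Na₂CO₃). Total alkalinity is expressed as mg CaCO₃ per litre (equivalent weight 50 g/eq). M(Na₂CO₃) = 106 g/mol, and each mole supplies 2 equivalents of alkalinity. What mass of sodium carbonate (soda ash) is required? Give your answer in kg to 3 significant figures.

(a) Volume: 2070 m³ = 2,070,000 L.
(a) CYA to add: (50 − 31) = 19 mg/L × 2,070,000 L = 39,330 g cyanuric acid.
(a) At 95% purity: 39,330 / 0.95 = 41,400 g product.

(b) Volume: 275,000 US gal × 3.785 L/gal = 1,040,875 L.
(b) Alkalinity to add: (114 − 68) = 46 mg/L as CaCO₃ × 1,040,875 L = 47,880 g as CaCO₃.
(b) Equivalents: 47,880 g ÷ 50 g/eq = 957.6 eq.
(b) Each mole of Na₂CO₃ supplies 2 eq, so 957.6 / 2 = 478.8 mol.
(b) Mass: 478.8 mol × 106 g/mol = 50,750 g.

(a) 41.4 kg; (b) 50.8 kg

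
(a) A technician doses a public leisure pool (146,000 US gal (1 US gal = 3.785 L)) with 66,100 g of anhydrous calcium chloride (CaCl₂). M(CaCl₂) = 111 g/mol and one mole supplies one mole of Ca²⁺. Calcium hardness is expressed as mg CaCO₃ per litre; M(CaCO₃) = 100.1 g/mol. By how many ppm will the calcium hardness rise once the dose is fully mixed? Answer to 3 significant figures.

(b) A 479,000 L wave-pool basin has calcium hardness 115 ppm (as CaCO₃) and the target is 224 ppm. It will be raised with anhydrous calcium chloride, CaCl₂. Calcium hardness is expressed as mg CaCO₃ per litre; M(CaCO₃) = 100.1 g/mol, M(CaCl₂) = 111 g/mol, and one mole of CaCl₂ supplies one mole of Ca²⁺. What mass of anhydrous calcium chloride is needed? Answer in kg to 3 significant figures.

(a) 108 ppm; (b) 57.9 kg

(a) Volume: 146,000 US gal × 3.785 L/gal = 552,610 L.
(a) Moles of Ca²⁺: 66,100 g ÷ 111 g/mol = 595.5 mol.
(a) As CaCO₃: 595.5 mol × 100.1 g/mol = 59,610 g.
(a) Rise: 59,610 g / 552,610 L × 1000 = 107.9 mg/L.

(b) Hardness to add: (224 − 115) = 109 mg/L as CaCO₃ × 479,000 L = 52,210 g as CaCO₃.
(b) Moles of Ca²⁺ (1 mol Ca²⁺ ≡ 1 mol CaCO₃): 52,210 / 100.1 g/mol = 521.6 mol.
(b) Mass of CaCl₂: 521.6 × 111 = 57,900 g.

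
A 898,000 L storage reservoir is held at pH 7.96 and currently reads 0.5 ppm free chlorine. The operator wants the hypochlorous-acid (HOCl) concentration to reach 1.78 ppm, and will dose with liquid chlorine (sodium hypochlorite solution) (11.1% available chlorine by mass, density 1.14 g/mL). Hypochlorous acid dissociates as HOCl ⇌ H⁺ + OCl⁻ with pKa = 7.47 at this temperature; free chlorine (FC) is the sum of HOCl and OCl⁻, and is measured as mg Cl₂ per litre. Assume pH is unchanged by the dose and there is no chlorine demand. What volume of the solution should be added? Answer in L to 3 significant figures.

[OCl⁻]/[HOCl] = 10^(pH − pKa) = 10^(7.96 − 7.47) = 3.09; fraction as HOCl = 1/(1 + 3.09) = 0.2445.
Free chlorine required for 1.78 ppm HOCl: 1.78 / 0.2445 = 7.281 ppm.
FC to add: 7.281 − 0.5 = 6.781 mg/L as Cl₂.
Cl₂ equivalent: 6.781 mg/L × 898,000 L = 6089 g.
Product at 11.1% available Cl: 6089 / 0.111 = 54,860 g.
Volume: 54,860 g ÷ 1.14 g/mL = 48,120 mL.

48.1 L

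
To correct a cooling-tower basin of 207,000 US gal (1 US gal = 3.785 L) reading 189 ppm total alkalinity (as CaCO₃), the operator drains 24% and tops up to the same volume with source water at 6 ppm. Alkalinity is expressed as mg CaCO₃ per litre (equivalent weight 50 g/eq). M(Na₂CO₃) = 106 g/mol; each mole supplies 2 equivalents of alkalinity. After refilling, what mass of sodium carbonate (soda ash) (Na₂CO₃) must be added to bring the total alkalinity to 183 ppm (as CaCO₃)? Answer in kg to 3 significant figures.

31.5 kg

Volume: 207,000 US gal × 3.785 L/gal = 783,495 L.
After draining 24% and refilling: 189 × 0.76 + 6 × 0.24 = 145.08 ppm.
Deficit to target: 183 − 145.08 = 37.92 mg/L.
As CaCO₃: 37.92 mg/L × 783,495 L = 29,710 g; ÷ 50 g/eq ÷ 2 = 297.1 mol Na₂CO₃.
Mass: 297.1 × 106 = 31,490 g.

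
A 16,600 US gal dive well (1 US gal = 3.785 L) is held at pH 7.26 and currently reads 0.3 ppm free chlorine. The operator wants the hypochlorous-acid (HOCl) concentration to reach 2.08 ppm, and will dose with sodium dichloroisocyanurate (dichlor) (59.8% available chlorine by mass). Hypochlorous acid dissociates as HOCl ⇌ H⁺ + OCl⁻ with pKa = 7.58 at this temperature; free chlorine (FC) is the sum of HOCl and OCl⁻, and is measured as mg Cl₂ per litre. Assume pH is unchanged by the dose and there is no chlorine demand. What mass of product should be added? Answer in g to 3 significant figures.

Volume: 16,600 US gal × 3.785 L/gal = 62,831 L.
[OCl⁻]/[HOCl] = 10^(pH − pKa) = 10^(7.26 − 7.58) = 0.4786; fraction as HOCl = 1/(1 + 0.4786) = 0.6763.
Free chlorine required for 2.08 ppm HOCl: 2.08 / 0.6763 = 3.076 ppm.
FC to add: 3.076 − 0.3 = 2.776 mg/L as Cl₂.
Cl₂ equivalent: 2.776 mg/L × 62,831 L = 174.4 g.
Product at 59.8% available Cl: 174.4 / 0.598 = 291.6 g.

292 g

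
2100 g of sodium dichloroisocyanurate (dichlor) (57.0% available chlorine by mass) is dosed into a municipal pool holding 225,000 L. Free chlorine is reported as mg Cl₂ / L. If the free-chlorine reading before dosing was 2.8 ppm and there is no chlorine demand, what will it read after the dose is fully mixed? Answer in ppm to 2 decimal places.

8.12 ppm

Available chlorine delivered: 2100 g × 0.57 = 1197 g as Cl₂.
Concentration rise: 1197 g / 225,000 L = 5.32 mg/L = 5.32 ppm.
Final FC: 2.8 + 5.32 = 8.12 ppm.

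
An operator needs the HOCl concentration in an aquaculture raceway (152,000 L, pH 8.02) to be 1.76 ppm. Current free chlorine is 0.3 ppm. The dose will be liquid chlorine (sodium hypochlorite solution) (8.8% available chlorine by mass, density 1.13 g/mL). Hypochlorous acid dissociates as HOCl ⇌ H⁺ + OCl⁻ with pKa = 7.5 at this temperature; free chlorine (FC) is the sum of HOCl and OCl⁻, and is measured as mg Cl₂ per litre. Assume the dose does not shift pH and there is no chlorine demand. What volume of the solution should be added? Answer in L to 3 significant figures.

[OCl⁻]/[HOCl] = 10^(pH − pKa) = 10^(8.02 − 7.5) = 3.311; fraction as HOCl = 1/(1 + 3.311) = 0.2319.
Free chlorine required for 1.76 ppm HOCl: 1.76 / 0.2319 = 7.588 ppm.
FC to add: 7.588 − 0.3 = 7.288 mg/L as Cl₂.
Cl₂ equivalent: 7.288 mg/L × 152,000 L = 1108 g.
Product at 8.8% available Cl: 1108 / 0.088 = 12,590 g.
Volume: 12,590 g ÷ 1.13 g/mL = 11,140 mL.

11.1 L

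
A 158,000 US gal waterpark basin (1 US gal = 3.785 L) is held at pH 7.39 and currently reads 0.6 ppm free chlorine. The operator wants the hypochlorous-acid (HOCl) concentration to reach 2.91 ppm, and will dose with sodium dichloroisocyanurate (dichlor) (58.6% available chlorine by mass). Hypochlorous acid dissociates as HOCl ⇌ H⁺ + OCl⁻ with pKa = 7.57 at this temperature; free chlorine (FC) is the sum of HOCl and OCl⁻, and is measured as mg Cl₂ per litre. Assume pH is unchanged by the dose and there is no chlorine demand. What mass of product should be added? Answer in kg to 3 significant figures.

Volume: 158,000 US gal × 3.785 L/gal = 598,030 L.
[OCl⁻]/[HOCl] = 10^(pH − pKa) = 10^(7.39 − 7.57) = 0.6607; fraction as HOCl = 1/(1 + 0.6607) = 0.6022.
Free chlorine required for 2.91 ppm HOCl: 2.91 / 0.6022 = 4.833 ppm.
FC to add: 4.833 − 0.6 = 4.233 mg/L as Cl₂.
Cl₂ equivalent: 4.233 mg/L × 598,030 L = 2531 g.
Product at 58.6% available Cl: 2531 / 0.586 = 4320 g.

4.32 kg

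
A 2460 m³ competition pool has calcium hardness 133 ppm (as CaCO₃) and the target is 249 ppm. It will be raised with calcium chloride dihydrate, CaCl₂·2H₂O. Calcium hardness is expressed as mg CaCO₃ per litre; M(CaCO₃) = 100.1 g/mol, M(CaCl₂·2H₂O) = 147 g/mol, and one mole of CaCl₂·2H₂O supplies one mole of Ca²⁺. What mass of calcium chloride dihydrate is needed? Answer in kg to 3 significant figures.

419 kg

Volume: 2460 m³ = 2,460,000 L.
Hardness to add: (249 − 133) = 116 mg/L as CaCO₃ × 2,460,000 L = 285,400 g as CaCO₃.
Moles of Ca²⁺ (1 mol Ca²⁺ ≡ 1 mol CaCO₃): 285,400 / 100.1 g/mol = 2851 mol.
Mass of CaCl₂·2H₂O: 2851 × 147 = 419,100 g.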